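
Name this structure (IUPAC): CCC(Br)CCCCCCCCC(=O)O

10-bromododecanoic acid

The longest chain bearing the –COOH group is 12 carbons long (dodecane).
A carboxylic acid (terminal –COOH) is the principal characteristic group, giving the suffix -oic acid.
Choose the numbering such that the carboxylic acid carbon is C-1 by definition.
With this numbering: a bromo group at C-10.
Putting it together: 10-bromododecanoic acid.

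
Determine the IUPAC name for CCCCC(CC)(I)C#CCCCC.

7-ethyl-7-iodoundec-5-yne

The longest carbon chain that includes the multiple bond has 11 carbons, so the parent hydride is undecane.
There is one C≡C triple bond, indicated by the ending -yne.
The numbering direction is chosen so that numbering from this end puts the triple bond at C-5 rather than C-6.
That gives the triple bond between C-5 and C-6; an ethyl group at C-7; an iodo group at C-7.
Substituent prefixes are cited in alphabetical order (multiplying prefixes like di-/tri- are ignored for ordering).
The name is 7-ethyl-7-iodoundec-5-yne.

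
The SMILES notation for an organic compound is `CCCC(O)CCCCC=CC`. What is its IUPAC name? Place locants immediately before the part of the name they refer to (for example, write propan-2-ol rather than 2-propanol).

The longest carbon chain that includes the –OH group and the multiple bond has 11 carbons, so the parent hydride is undecane.
The highest-priority functional group is an alcohol (–OH), so the name ends in -ol.
There is one C=C double bond, indicated by the ending -ene.
Choose the numbering such that numbering from this end puts the hydroxyl group at C-4 rather than C-8.
That gives the hydroxyl at C-4; the double bond between C-9 and C-10.
The name is undec-9-en-4-ol.

undec-9-en-4-ol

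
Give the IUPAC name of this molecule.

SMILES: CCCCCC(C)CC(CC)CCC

4-ethyl-6-methylundecane

The longest carbon chain is 11 atoms: the parent is undecane.
The numbering direction is chosen so that the substituent locant set {4,6} is lower than {6,8} at the first point of difference.
That gives an ethyl group at C-4; a methyl group at C-6.
Substituent prefixes are cited in alphabetical order (multiplying prefixes like di-/tri- are ignored for ordering).
The name is 4-ethyl-6-methylundecane.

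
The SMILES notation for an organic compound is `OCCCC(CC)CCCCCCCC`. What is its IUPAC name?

4-ethyldodecan-1-ol

Counting along the main chain through the –OH group gives 12 carbons: the parent is dodecane.
The principal characteristic group is an alcohol (–OH), named with the suffix -ol.
Choose the numbering such that numbering from this end puts the hydroxyl group at C-1 rather than C-12.
This places the hydroxyl at C-1; an ethyl group at C-4.
Putting it together: 4-ethyldodecan-1-ol.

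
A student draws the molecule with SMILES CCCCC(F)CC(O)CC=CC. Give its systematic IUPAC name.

7-fluoroundec-2-en-5-ol

The longest chain bearing the –OH group and the multiple bond is 11 carbons long (undecane).
An alcohol (–OH) is the principal characteristic group, giving the suffix -ol.
A C=C double bond in the chain gives the infix -ene-.
Choose the numbering such that numbering from this end puts the hydroxyl group at C-5 rather than C-7.
That gives the hydroxyl at C-5; the double bond between C-2 and C-3; a fluoro group at C-7.
The name is 7-fluoroundec-2-en-5-ol.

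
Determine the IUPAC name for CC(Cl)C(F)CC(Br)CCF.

3-bromo-6-chloro-1,5-difluoroheptane

The longest continuous carbon chain has 7 atoms, so the parent hydride is heptane.
Number the chain so that the substituent locant set {1,3,5,6} is lower than {2,3,5,7} at the first point of difference.
With this numbering: a bromo group at C-3; a chloro group at C-6; fluoro groups at C-1 and C-5.
Substituent prefixes are cited in alphabetical order (multiplying prefixes like di-/tri- are ignored for ordering).
Assembling the pieces gives 3-bromo-6-chloro-1,5-difluoroheptane.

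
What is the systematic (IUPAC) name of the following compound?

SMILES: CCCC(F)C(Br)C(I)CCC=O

5-bromo-6-fluoro-4-iodononanal

Counting along the main chain through the –CHO group gives 9 carbons: the parent is nonane.
An aldehyde (terminal –CHO) is the principal characteristic group, giving the suffix -al.
The numbering direction is chosen so that the aldehyde carbon is C-1 by definition.
With this numbering: a bromo group at C-5; a fluoro group at C-6; an iodo group at C-4.
Substituent prefixes are cited in alphabetical order (multiplying prefixes like di-/tri- are ignored for ordering).
The name is 5-bromo-6-fluoro-4-iodononanal.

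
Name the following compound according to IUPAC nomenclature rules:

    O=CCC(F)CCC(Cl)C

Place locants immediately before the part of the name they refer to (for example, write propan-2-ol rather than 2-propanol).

6-chloro-3-fluoroheptanal

The longest carbon chain that includes the –CHO group has 7 carbons, so the parent hydride is heptane.
The principal characteristic group is an aldehyde (terminal –CHO), named with the suffix -al.
Choose the numbering such that the aldehyde carbon is C-1 by definition.
With this numbering: a chloro group at C-6; a fluoro group at C-3.
Substituent prefixes are cited in alphabetical order (multiplying prefixes like di-/tri- are ignored for ordering).
The name is 6-chloro-3-fluoroheptanal.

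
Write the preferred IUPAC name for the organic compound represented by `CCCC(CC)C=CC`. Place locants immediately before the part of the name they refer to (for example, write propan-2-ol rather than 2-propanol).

4-ethylhept-2-ene

Counting along the main chain through the multiple bond gives 7 carbons: the parent is heptane.
A C=C double bond in the chain gives the infix -ene-.
The numbering direction is chosen so that numbering from this end puts the double bond at C-2 rather than C-5.
That gives the double bond between C-2 and C-3; an ethyl group at C-4.
Putting it together: 4-ethylhept-2-ene.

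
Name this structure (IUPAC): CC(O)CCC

pentan-2-ol

The longest chain bearing the –OH group is 5 carbons long (pentane).
An alcohol (–OH) is the principal characteristic group, giving the suffix -ol.
The numbering direction is chosen so that numbering from this end puts the hydroxyl group at C-2 rather than C-4.
That gives the hydroxyl at C-2.
Putting it together: pentan-2-ol.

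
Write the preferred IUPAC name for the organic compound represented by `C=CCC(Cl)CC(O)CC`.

5-chlorooct-7-en-3-ol

Counting along the main chain through the –OH group and the multiple bond gives 8 carbons: the parent is octane.
The principal characteristic group is an alcohol (–OH), named with the suffix -ol.
The chain contains a C=C double bond, so the unsaturation ending is -ene.
Number the chain so that numbering from this end puts the hydroxyl group at C-3 rather than C-6.
With this numbering: the hydroxyl at C-3; the double bond between C-7 and C-8; a chloro group at C-5.
Assembling the pieces gives 5-chlorooct-7-en-3-ol.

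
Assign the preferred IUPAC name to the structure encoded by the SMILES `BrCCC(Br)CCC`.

1,3-dibromohexane

The parent chain contains 6 carbons (hexane).
Choose the numbering such that the substituent locant set {1,3} is lower than {4,6} at the first point of difference.
This places bromo groups at C-1 and C-3.
The name is 1,3-dibromohexane.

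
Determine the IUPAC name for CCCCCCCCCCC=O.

The longest chain bearing the –CHO group is 11 carbons long (undecane).
An aldehyde (terminal –CHO) is the principal characteristic group, giving the suffix -al.
Choose the numbering such that the aldehyde carbon is C-1 by definition.
Putting it together: undecanal.

undecanal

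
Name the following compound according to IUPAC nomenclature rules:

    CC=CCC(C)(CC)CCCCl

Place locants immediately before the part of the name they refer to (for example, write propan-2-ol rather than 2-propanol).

8-chloro-5-ethyl-5-methyloct-2-ene

The longest chain bearing the multiple bond is 8 carbons long (octane).
The chain contains a C=C double bond, so the unsaturation ending is -ene.
Choose the numbering such that numbering from this end puts the double bond at C-2 rather than C-6.
This places the double bond between C-2 and C-3; a chloro group at C-8; an ethyl group at C-5; a methyl group at C-5.
Substituent prefixes are cited in alphabetical order (multiplying prefixes like di-/tri- are ignored for ordering).
Assembling the pieces gives 8-chloro-5-ethyl-5-methyloct-2-ene.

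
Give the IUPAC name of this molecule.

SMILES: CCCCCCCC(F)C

The parent chain contains 9 carbons (nonane).
Choose the numbering such that the substituent locant set {2} is lower than {8} at the first point of difference.
That gives a fluoro group at C-2.
Putting it together: 2-fluorononane.

2-fluorononane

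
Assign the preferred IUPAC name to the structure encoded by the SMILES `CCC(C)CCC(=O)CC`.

The longest chain bearing the carbonyl is 8 carbons long (octane).
The highest-priority functional group is a ketone (C=O on an internal carbon), so the name ends in -one.
Number the chain so that numbering from this end puts the carbonyl group at C-3 rather than C-6.
This places the carbonyl at C-3; a methyl group at C-6.
The name is 6-methyloctan-3-one.

6-methyloctan-3-one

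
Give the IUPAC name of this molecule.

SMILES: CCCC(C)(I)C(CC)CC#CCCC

7-ethyl-8-iodo-8-methylundec-4-yne

Counting along the main chain through the multiple bond gives 11 carbons: the parent is undecane.
There is one C≡C triple bond, indicated by the ending -yne.
Number the chain so that numbering from this end puts the triple bond at C-4 rather than C-7.
That gives the triple bond between C-4 and C-5; an ethyl group at C-7; an iodo group at C-8; a methyl group at C-8.
Substituent prefixes are cited in alphabetical order (multiplying prefixes like di-/tri- are ignored for ordering).
The name is 7-ethyl-8-iodo-8-methylundec-4-yne.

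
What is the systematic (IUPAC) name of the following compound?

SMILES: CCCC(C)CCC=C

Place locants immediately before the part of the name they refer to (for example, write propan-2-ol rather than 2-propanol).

5-methyloct-1-ene

Counting along the main chain through the multiple bond gives 8 carbons: the parent is octane.
A C=C double bond in the chain gives the infix -ene-.
Number the chain so that numbering from this end puts the double bond at C-1 rather than C-7.
This places the double bond between C-1 and C-2; a methyl group at C-5.
Putting it together: 5-methyloct-1-ene.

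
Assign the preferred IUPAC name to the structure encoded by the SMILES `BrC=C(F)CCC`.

1-bromo-2-fluoropent-1-ene

Counting along the main chain through the multiple bond gives 5 carbons: the parent is pentane.
There is one C=C double bond, indicated by the ending -ene.
The numbering direction is chosen so that numbering from this end puts the double bond at C-1 rather than C-4.
With this numbering: the double bond between C-1 and C-2; a bromo group at C-1; a fluoro group at C-2.
Substituent prefixes are cited in alphabetical order (multiplying prefixes like di-/tri- are ignored for ordering).
Assembling the pieces gives 1-bromo-2-fluoropent-1-ene.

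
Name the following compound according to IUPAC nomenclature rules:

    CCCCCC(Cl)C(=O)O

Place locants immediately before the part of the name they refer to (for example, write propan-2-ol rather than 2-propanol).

Counting along the main chain through the –COOH group gives 7 carbons: the parent is heptane.
A carboxylic acid (terminal –COOH) is the principal characteristic group, giving the suffix -oic acid.
Choose the numbering such that the carboxylic acid carbon is C-1 by definition.
This places a chloro group at C-2.
Assembling the pieces gives 2-chloroheptanoic acid.

2-chloroheptanoic acid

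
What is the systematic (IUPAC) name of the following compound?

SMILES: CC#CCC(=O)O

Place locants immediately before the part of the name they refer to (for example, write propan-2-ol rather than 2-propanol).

pent-3-ynoic acid

Counting along the main chain through the –COOH group and the multiple bond gives 5 carbons: the parent is pentane.
The highest-priority functional group is a carboxylic acid (terminal –COOH), so the name ends in -oic acid.
The chain contains a C≡C triple bond, so the unsaturation ending is -yne.
The numbering direction is chosen so that the carboxylic acid carbon is C-1 by definition.
With this numbering: the triple bond between C-3 and C-4.
Assembling the pieces gives pent-3-ynoic acid.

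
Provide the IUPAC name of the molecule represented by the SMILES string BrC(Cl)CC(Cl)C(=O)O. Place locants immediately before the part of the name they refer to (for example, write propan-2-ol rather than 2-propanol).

The longest chain bearing the –COOH group is 4 carbons long (butane).
The highest-priority functional group is a carboxylic acid (terminal –COOH), so the name ends in -oic acid.
The numbering direction is chosen so that the carboxylic acid carbon is C-1 by definition.
This places a bromo group at C-4; chloro groups at C-2 and C-4.
The substituents are ordered alphabetically, ignoring any di-/tri- multipliers.
Putting it together: 4-bromo-2,4-dichlorobutanoic acid.

4-bromo-2,4-dichlorobutanoic acid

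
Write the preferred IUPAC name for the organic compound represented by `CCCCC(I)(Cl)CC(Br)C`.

The longest carbon chain is 8 atoms: the parent is octane.
Number the chain so that the substituent locant set {2,4,4} is lower than {5,5,7} at the first point of difference.
That gives a bromo group at C-2; a chloro group at C-4; an iodo group at C-4.
Substituent prefixes are cited in alphabetical order (multiplying prefixes like di-/tri- are ignored for ordering).
The name is 2-bromo-4-chloro-4-iodooctane.

2-bromo-4-chloro-4-iodooctane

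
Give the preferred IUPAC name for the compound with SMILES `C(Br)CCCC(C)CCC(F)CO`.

The longest carbon chain that includes the –OH group has 9 carbons, so the parent hydride is nonane.
An alcohol (–OH) is the principal characteristic group, giving the suffix -ol.
Choose the numbering such that numbering from this end puts the hydroxyl group at C-1 rather than C-9.
That gives the hydroxyl at C-1; a bromo group at C-9; a fluoro group at C-2; a methyl group at C-5.
The substituents are ordered alphabetically, ignoring any di-/tri- multipliers.
Putting it together: 9-bromo-2-fluoro-5-methylnonan-1-ol.

9-bromo-2-fluoro-5-methylnonan-1-ol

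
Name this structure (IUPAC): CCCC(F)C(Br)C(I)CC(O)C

The longest chain bearing the –OH group is 9 carbons long (nonane).
The highest-priority functional group is an alcohol (–OH), so the name ends in -ol.
Choose the numbering such that numbering from this end puts the hydroxyl group at C-2 rather than C-8.
With this numbering: the hydroxyl at C-2; a bromo group at C-5; a fluoro group at C-6; an iodo group at C-4.
Prefixes are listed alphabetically: bromo, fluoro, iodo.
The name is 5-bromo-6-fluoro-4-iodononan-2-ol.

5-bromo-6-fluoro-4-iodononan-2-ol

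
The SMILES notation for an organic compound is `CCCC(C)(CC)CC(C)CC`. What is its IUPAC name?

The parent chain contains 8 carbons (octane).
Choose the numbering such that the substituent locant set {3,5,5} is lower than {4,4,6} at the first point of difference.
This places an ethyl group at C-5; methyl groups at C-3 and C-5.
The substituents are ordered alphabetically, ignoring any di-/tri- multipliers.
Putting it together: 5-ethyl-3,5-dimethyloctane.

5-ethyl-3,5-dimethyloctane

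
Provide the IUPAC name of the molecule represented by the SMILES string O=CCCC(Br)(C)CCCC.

4-bromo-4-methyloctanal

The longest carbon chain that includes the –CHO group has 8 carbons, so the parent hydride is octane.
The highest-priority functional group is an aldehyde (terminal –CHO), so the name ends in -al.
The numbering direction is chosen so that the aldehyde carbon is C-1 by definition.
With this numbering: a bromo group at C-4; a methyl group at C-4.
Substituent prefixes are cited in alphabetical order (multiplying prefixes like di-/tri- are ignored for ordering).
Assembling the pieces gives 4-bromo-4-methyloctanal.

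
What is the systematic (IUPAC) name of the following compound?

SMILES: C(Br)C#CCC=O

5-bromopent-3-ynal

The longest chain bearing the –CHO group and the multiple bond is 5 carbons long (pentane).
The highest-priority functional group is an aldehyde (terminal –CHO), so the name ends in -al.
A C≡C triple bond in the chain gives the infix -yne-.
The numbering direction is chosen so that the aldehyde carbon is C-1 by definition.
This places the triple bond between C-3 and C-4; a bromo group at C-5.
The name is 5-bromopent-3-ynal.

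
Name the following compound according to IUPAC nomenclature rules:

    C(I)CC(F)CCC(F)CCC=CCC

7,10-difluoro-12-iodododec-3-ene

Counting along the main chain through the multiple bond gives 12 carbons: the parent is dodecane.
A C=C double bond in the chain gives the infix -ene-.
Number the chain so that numbering from this end puts the double bond at C-3 rather than C-9.
With this numbering: the double bond between C-3 and C-4; fluoro groups at C-7 and C-10; an iodo group at C-12.
The substituents are ordered alphabetically, ignoring any di-/tri- multipliers.
Assembling the pieces gives 7,10-difluoro-12-iodododec-3-ene.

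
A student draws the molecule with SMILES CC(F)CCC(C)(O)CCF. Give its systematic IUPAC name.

1,6-difluoro-3-methylheptan-3-ol

Counting along the main chain through the –OH group gives 7 carbons: the parent is heptane.
An alcohol (–OH) is the principal characteristic group, giving the suffix -ol.
Choose the numbering such that numbering from this end puts the hydroxyl group at C-3 rather than C-5.
This places the hydroxyl at C-3; fluoro groups at C-1 and C-6; a methyl group at C-3.
Prefixes are listed alphabetically: fluoro, methyl.
Putting it together: 1,6-difluoro-3-methylheptan-3-ol.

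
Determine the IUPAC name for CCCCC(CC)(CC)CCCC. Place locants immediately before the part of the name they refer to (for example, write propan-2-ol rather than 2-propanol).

5,5-diethylnonane

The longest carbon chain is 9 atoms: the parent is nonane.
Numbering from either end gives identical locants here.
With this numbering: two ethyl groups at C-5.
Putting it together: 5,5-diethylnonane.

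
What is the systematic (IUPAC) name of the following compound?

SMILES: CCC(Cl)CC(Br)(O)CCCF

The longest carbon chain that includes the –OH group has 8 carbons, so the parent hydride is octane.
The highest-priority functional group is an alcohol (–OH), so the name ends in -ol.
Number the chain so that numbering from this end puts the hydroxyl group at C-4 rather than C-5.
This places the hydroxyl at C-4; a bromo group at C-4; a chloro group at C-6; a fluoro group at C-1.
The substituents are ordered alphabetically, ignoring any di-/tri- multipliers.
Assembling the pieces gives 4-bromo-6-chloro-1-fluorooctan-4-ol.

4-bromo-6-chloro-1-fluorooctan-4-ol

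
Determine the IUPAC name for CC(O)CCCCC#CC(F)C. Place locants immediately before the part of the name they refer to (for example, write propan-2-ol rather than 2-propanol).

9-fluorodec-7-yn-2-ol

The longest carbon chain that includes the –OH group and the multiple bond has 10 carbons, so the parent hydride is decane.
The principal characteristic group is an alcohol (–OH), named with the suffix -ol.
A C≡C triple bond in the chain gives the infix -yne-.
Number the chain so that numbering from this end puts the hydroxyl group at C-2 rather than C-9.
That gives the hydroxyl at C-2; the triple bond between C-7 and C-8; a fluoro group at C-9.
Assembling the pieces gives 9-fluorodec-7-yn-2-ol.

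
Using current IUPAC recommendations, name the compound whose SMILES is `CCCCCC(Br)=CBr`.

The longest chain bearing the multiple bond is 7 carbons long (heptane).
There is one C=C double bond, indicated by the ending -ene.
Number the chain so that numbering from this end puts the double bond at C-1 rather than C-6.
That gives the double bond between C-1 and C-2; bromo groups at C-1 and C-2.
Putting it together: 1,2-dibromohept-1-ene.

1,2-dibromohept-1-ene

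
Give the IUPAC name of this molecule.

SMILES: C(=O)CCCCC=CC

The longest carbon chain that includes the –CHO group and the multiple bond has 8 carbons, so the parent hydride is octane.
The principal characteristic group is an aldehyde (terminal –CHO), named with the suffix -al.
There is one C=C double bond, indicated by the ending -ene.
Number the chain so that the aldehyde carbon is C-1 by definition.
This places the double bond between C-6 and C-7.
Putting it together: oct-6-enal.

oct-6-enal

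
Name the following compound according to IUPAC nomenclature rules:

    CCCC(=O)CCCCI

The longest carbon chain that includes the carbonyl has 8 carbons, so the parent hydride is octane.
The principal characteristic group is a ketone (C=O on an internal carbon), named with the suffix -one.
The numbering direction is chosen so that numbering from this end puts the carbonyl group at C-4 rather than C-5.
That gives the carbonyl at C-4; an iodo group at C-8.
The name is 8-iodooctan-4-one.

8-iodooctan-4-one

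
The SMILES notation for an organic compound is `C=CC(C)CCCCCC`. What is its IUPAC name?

3-methylnon-1-ene

Counting along the main chain through the multiple bond gives 9 carbons: the parent is nonane.
A C=C double bond in the chain gives the infix -ene-.
The numbering direction is chosen so that numbering from this end puts the double bond at C-1 rather than C-8.
This places the double bond between C-1 and C-2; a methyl group at C-3.
Assembling the pieces gives 3-methylnon-1-ene.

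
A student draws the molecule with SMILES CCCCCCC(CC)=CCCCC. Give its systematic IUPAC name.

The longest carbon chain that includes the multiple bond has 12 carbons, so the parent hydride is dodecane.
The chain contains a C=C double bond, so the unsaturation ending is -ene.
Number the chain so that numbering from this end puts the double bond at C-5 rather than C-7.
That gives the double bond between C-5 and C-6; an ethyl group at C-6.
The name is 6-ethyldodec-5-ene.

6-ethyldodec-5-ene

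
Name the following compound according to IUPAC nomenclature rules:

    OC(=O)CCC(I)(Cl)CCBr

6-bromo-4-chloro-4-iodohexanoic acid

Counting along the main chain through the –COOH group gives 6 carbons: the parent is hexane.
The principal characteristic group is a carboxylic acid (terminal –COOH), named with the suffix -oic acid.
The numbering direction is chosen so that the carboxylic acid carbon is C-1 by definition.
This places a bromo group at C-6; a chloro group at C-4; an iodo group at C-4.
Substituent prefixes are cited in alphabetical order (multiplying prefixes like di-/tri- are ignored for ordering).
Putting it together: 6-bromo-4-chloro-4-iodohexanoic acid.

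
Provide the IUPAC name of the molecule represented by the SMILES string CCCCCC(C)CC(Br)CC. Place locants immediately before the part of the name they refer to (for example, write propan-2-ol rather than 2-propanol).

3-bromo-5-methyldecane

The longest continuous carbon chain has 10 atoms, so the parent hydride is decane.
Number the chain so that the substituent locant set {3,5} is lower than {6,8} at the first point of difference.
That gives a bromo group at C-3; a methyl group at C-5.
Substituent prefixes are cited in alphabetical order (multiplying prefixes like di-/tri- are ignored for ordering).
The name is 3-bromo-5-methyldecane.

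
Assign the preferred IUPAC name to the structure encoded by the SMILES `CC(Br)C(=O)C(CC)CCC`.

2-bromo-4-ethylheptan-3-one

The longest carbon chain that includes the carbonyl has 7 carbons, so the parent hydride is heptane.
A ketone (C=O on an internal carbon) is the principal characteristic group, giving the suffix -one.
Number the chain so that numbering from this end puts the carbonyl group at C-3 rather than C-5.
That gives the carbonyl at C-3; a bromo group at C-2; an ethyl group at C-4.
Prefixes are listed alphabetically: bromo, ethyl.
The name is 2-bromo-4-ethylheptan-3-one.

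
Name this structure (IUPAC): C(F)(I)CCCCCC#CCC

10-fluoro-10-iododec-3-yne

The longest chain bearing the multiple bond is 10 carbons long (decane).
A C≡C triple bond in the chain gives the infix -yne-.
Choose the numbering such that numbering from this end puts the triple bond at C-3 rather than C-7.
That gives the triple bond between C-3 and C-4; a fluoro group at C-10; an iodo group at C-10.
The substituents are ordered alphabetically, ignoring any di-/tri- multipliers.
The name is 10-fluoro-10-iododec-3-yne.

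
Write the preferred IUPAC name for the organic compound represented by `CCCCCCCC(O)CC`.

The longest chain bearing the –OH group is 10 carbons long (decane).
An alcohol (–OH) is the principal characteristic group, giving the suffix -ol.
The numbering direction is chosen so that numbering from this end puts the hydroxyl group at C-3 rather than C-8.
With this numbering: the hydroxyl at C-3.
Assembling the pieces gives decan-3-ol.

decan-3-ol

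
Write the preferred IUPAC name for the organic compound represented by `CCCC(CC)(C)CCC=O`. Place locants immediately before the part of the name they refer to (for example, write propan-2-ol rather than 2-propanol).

The longest chain bearing the –CHO group is 7 carbons long (heptane).
The principal characteristic group is an aldehyde (terminal –CHO), named with the suffix -al.
Number the chain so that the aldehyde carbon is C-1 by definition.
That gives an ethyl group at C-4; a methyl group at C-4.
The substituents are ordered alphabetically, ignoring any di-/tri- multipliers.
Assembling the pieces gives 4-ethyl-4-methylheptanal.

4-ethyl-4-methylheptanal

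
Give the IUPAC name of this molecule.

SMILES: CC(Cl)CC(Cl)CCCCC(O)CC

8,10-dichloroundecan-3-ol

The longest chain bearing the –OH group is 11 carbons long (undecane).
An alcohol (–OH) is the principal characteristic group, giving the suffix -ol.
The numbering direction is chosen so that numbering from this end puts the hydroxyl group at C-3 rather than C-9.
That gives the hydroxyl at C-3; chloro groups at C-8 and C-10.
Putting it together: 8,10-dichloroundecan-3-ol.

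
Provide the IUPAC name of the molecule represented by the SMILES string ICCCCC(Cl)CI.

The parent chain contains 6 carbons (hexane).
Number the chain so that the substituent locant set {1,2,6} is lower than {1,5,6} at the first point of difference.
That gives a chloro group at C-2; iodo groups at C-1 and C-6.
The substituents are ordered alphabetically, ignoring any di-/tri- multipliers.
Assembling the pieces gives 2-chloro-1,6-diiodohexane.

2-chloro-1,6-diiodohexane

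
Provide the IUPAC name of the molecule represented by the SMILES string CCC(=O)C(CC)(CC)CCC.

Counting along the main chain through the carbonyl gives 7 carbons: the parent is heptane.
A ketone (C=O on an internal carbon) is the principal characteristic group, giving the suffix -one.
Choose the numbering such that numbering from this end puts the carbonyl group at C-3 rather than C-5.
With this numbering: the carbonyl at C-3; two ethyl groups at C-4.
Putting it together: 4,4-diethylheptan-3-one.

4,4-diethylheptan-3-one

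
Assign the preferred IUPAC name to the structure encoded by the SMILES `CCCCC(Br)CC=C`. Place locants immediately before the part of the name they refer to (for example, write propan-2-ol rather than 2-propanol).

4-bromooct-1-ene

The longest chain bearing the multiple bond is 8 carbons long (octane).
The chain contains a C=C double bond, so the unsaturation ending is -ene.
Choose the numbering such that numbering from this end puts the double bond at C-1 rather than C-7.
This places the double bond between C-1 and C-2; a bromo group at C-4.
Putting it together: 4-bromooct-1-ene.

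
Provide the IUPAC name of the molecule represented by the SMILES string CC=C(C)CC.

3-methylpent-2-ene

The longest carbon chain that includes the multiple bond has 5 carbons, so the parent hydride is pentane.
A C=C double bond in the chain gives the infix -ene-.
Number the chain so that numbering from this end puts the double bond at C-2 rather than C-3.
This places the double bond between C-2 and C-3; a methyl group at C-3.
The name is 3-methylpent-2-ene.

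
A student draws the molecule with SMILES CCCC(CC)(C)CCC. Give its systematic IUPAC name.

4-ethyl-4-methylheptane

The longest carbon chain is 7 atoms: the parent is heptane.
Numbering from either end gives identical locants here.
With this numbering: an ethyl group at C-4; a methyl group at C-4.
Prefixes are listed alphabetically: ethyl, methyl.
Putting it together: 4-ethyl-4-methylheptane.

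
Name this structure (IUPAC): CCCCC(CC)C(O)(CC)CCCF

4,5-diethyl-1-fluorononan-4-ol

The longest carbon chain that includes the –OH group has 9 carbons, so the parent hydride is nonane.
The principal characteristic group is an alcohol (–OH), named with the suffix -ol.
The numbering direction is chosen so that numbering from this end puts the hydroxyl group at C-4 rather than C-6.
That gives the hydroxyl at C-4; ethyl groups at C-4 and C-5; a fluoro group at C-1.
The substituents are ordered alphabetically, ignoring any di-/tri- multipliers.
Putting it together: 4,5-diethyl-1-fluorononan-4-ol.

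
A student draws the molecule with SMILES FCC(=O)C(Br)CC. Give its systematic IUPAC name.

3-bromo-1-fluoropentan-2-one

Counting along the main chain through the carbonyl gives 5 carbons: the parent is pentane.
The principal characteristic group is a ketone (C=O on an internal carbon), named with the suffix -one.
Number the chain so that numbering from this end puts the carbonyl group at C-2 rather than C-4.
That gives the carbonyl at C-2; a bromo group at C-3; a fluoro group at C-1.
Prefixes are listed alphabetically: bromo, fluoro.
The name is 3-bromo-1-fluoropentan-2-one.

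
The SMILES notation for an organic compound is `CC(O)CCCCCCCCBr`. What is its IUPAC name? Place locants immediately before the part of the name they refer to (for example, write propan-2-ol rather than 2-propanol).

The longest carbon chain that includes the –OH group has 10 carbons, so the parent hydride is decane.
The principal characteristic group is an alcohol (–OH), named with the suffix -ol.
Choose the numbering such that numbering from this end puts the hydroxyl group at C-2 rather than C-9.
This places the hydroxyl at C-2; a bromo group at C-10.
The name is 10-bromodecan-2-ol.

10-bromodecan-2-ol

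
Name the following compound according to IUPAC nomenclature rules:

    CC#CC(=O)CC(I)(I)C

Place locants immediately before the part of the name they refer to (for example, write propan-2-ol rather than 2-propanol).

The longest carbon chain that includes the carbonyl and the multiple bond has 7 carbons, so the parent hydride is heptane.
A ketone (C=O on an internal carbon) is the principal characteristic group, giving the suffix -one.
A C≡C triple bond in the chain gives the infix -yne-.
Number the chain so that numbering from this end puts the triple bond at C-2 rather than C-5.
This places the carbonyl at C-4; the triple bond between C-2 and C-3; two iodo groups at C-6.
Assembling the pieces gives 6,6-diiodohept-2-yn-4-one.

6,6-diiodohept-2-yn-4-one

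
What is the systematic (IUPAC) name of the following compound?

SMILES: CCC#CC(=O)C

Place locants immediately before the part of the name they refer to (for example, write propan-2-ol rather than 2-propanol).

Counting along the main chain through the carbonyl and the multiple bond gives 6 carbons: the parent is hexane.
The highest-priority functional group is a ketone (C=O on an internal carbon), so the name ends in -one.
A C≡C triple bond in the chain gives the infix -yne-.
Number the chain so that numbering from this end puts the carbonyl group at C-2 rather than C-5.
That gives the carbonyl at C-2; the triple bond between C-3 and C-4.
The name is hex-3-yn-2-one.

hex-3-yn-2-one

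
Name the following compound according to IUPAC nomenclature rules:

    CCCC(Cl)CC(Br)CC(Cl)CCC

6-bromo-4,8-dichloroundecane

The longest continuous carbon chain has 11 atoms, so the parent hydride is undecane.
Both numbering directions give the same locant set; either may be used.
This places a bromo group at C-6; chloro groups at C-4 and C-8.
The substituents are ordered alphabetically, ignoring any di-/tri- multipliers.
Assembling the pieces gives 6-bromo-4,8-dichloroundecane.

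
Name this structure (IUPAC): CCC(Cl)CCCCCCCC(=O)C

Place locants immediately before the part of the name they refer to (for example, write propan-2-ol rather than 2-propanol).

The longest chain bearing the carbonyl is 12 carbons long (dodecane).
The principal characteristic group is a ketone (C=O on an internal carbon), named with the suffix -one.
Number the chain so that numbering from this end puts the carbonyl group at C-2 rather than C-11.
This places the carbonyl at C-2; a chloro group at C-10.
The name is 10-chlorododecan-2-one.

10-chlorododecan-2-one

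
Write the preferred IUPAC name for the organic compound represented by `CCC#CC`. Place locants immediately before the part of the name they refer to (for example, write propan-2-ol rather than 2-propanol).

Counting along the main chain through the multiple bond gives 5 carbons: the parent is pentane.
The chain contains a C≡C triple bond, so the unsaturation ending is -yne.
Number the chain so that numbering from this end puts the triple bond at C-2 rather than C-3.
With this numbering: the triple bond between C-2 and C-3.
Putting it together: pent-2-yne.

pent-2-yne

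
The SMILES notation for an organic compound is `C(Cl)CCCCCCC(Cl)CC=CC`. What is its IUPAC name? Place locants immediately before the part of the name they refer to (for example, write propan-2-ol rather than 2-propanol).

The longest chain bearing the multiple bond is 12 carbons long (dodecane).
There is one C=C double bond, indicated by the ending -ene.
Number the chain so that numbering from this end puts the double bond at C-2 rather than C-10.
This places the double bond between C-2 and C-3; chloro groups at C-5 and C-12.
The name is 5,12-dichlorododec-2-ene.

5,12-dichlorododec-2-ene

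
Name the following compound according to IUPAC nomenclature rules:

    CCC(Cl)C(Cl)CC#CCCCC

The longest chain bearing the multiple bond is 11 carbons long (undecane).
The chain contains a C≡C triple bond, so the unsaturation ending is -yne.
The numbering direction is chosen so that numbering from this end puts the triple bond at C-5 rather than C-6.
That gives the triple bond between C-5 and C-6; chloro groups at C-8 and C-9.
Putting it together: 8,9-dichloroundec-5-yne.

8,9-dichloroundec-5-yne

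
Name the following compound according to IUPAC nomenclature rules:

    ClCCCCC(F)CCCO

8-chloro-4-fluorooctan-1-ol

The longest carbon chain that includes the –OH group has 8 carbons, so the parent hydride is octane.
An alcohol (–OH) is the principal characteristic group, giving the suffix -ol.
The numbering direction is chosen so that numbering from this end puts the hydroxyl group at C-1 rather than C-8.
This places the hydroxyl at C-1; a chloro group at C-8; a fluoro group at C-4.
Substituent prefixes are cited in alphabetical order (multiplying prefixes like di-/tri- are ignored for ordering).
Putting it together: 8-chloro-4-fluorooctan-1-ol.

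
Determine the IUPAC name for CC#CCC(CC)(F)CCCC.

The longest carbon chain that includes the multiple bond has 9 carbons, so the parent hydride is nonane.
A C≡C triple bond in the chain gives the infix -yne-.
The numbering direction is chosen so that numbering from this end puts the triple bond at C-2 rather than C-7.
That gives the triple bond between C-2 and C-3; an ethyl group at C-5; a fluoro group at C-5.
Prefixes are listed alphabetically: ethyl, fluoro.
The name is 5-ethyl-5-fluoronon-2-yne.

5-ethyl-5-fluoronon-2-yne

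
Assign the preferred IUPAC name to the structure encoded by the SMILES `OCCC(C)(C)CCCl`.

5-chloro-3,3-dimethylpentan-1-ol

The longest chain bearing the –OH group is 5 carbons long (pentane).
The principal characteristic group is an alcohol (–OH), named with the suffix -ol.
The numbering direction is chosen so that numbering from this end puts the hydroxyl group at C-1 rather than C-5.
This places the hydroxyl at C-1; a chloro group at C-5; two methyl groups at C-3.
Substituent prefixes are cited in alphabetical order (multiplying prefixes like di-/tri- are ignored for ordering).
The name is 5-chloro-3,3-dimethylpentan-1-ol.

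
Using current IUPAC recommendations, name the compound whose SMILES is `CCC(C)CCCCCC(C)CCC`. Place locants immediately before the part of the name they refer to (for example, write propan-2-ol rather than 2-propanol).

3,9-dimethyldodecane

The longest continuous carbon chain has 12 atoms, so the parent hydride is dodecane.
Choose the numbering such that the substituent locant set {3,9} is lower than {4,10} at the first point of difference.
That gives methyl groups at C-3 and C-9.
The name is 3,9-dimethyldodecane.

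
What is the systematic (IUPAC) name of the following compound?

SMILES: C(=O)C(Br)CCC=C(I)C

2-bromo-6-iodohept-5-enal

Counting along the main chain through the –CHO group and the multiple bond gives 7 carbons: the parent is heptane.
The highest-priority functional group is an aldehyde (terminal –CHO), so the name ends in -al.
A C=C double bond in the chain gives the infix -ene-.
Choose the numbering such that the aldehyde carbon is C-1 by definition.
With this numbering: the double bond between C-5 and C-6; a bromo group at C-2; an iodo group at C-6.
The substituents are ordered alphabetically, ignoring any di-/tri- multipliers.
Assembling the pieces gives 2-bromo-6-iodohept-5-enal.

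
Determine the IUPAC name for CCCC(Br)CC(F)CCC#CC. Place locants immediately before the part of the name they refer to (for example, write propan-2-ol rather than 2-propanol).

The longest carbon chain that includes the multiple bond has 11 carbons, so the parent hydride is undecane.
There is one C≡C triple bond, indicated by the ending -yne.
The numbering direction is chosen so that numbering from this end puts the triple bond at C-2 rather than C-9.
With this numbering: the triple bond between C-2 and C-3; a bromo group at C-8; a fluoro group at C-6.
The substituents are ordered alphabetically, ignoring any di-/tri- multipliers.
The name is 8-bromo-6-fluoroundec-2-yne.

8-bromo-6-fluoroundec-2-yne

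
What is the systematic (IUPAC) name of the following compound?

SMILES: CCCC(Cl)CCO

Counting along the main chain through the –OH group gives 6 carbons: the parent is hexane.
The principal characteristic group is an alcohol (–OH), named with the suffix -ol.
Choose the numbering such that numbering from this end puts the hydroxyl group at C-1 rather than C-6.
With this numbering: the hydroxyl at C-1; a chloro group at C-3.
Assembling the pieces gives 3-chlorohexan-1-ol.

3-chlorohexan-1-ol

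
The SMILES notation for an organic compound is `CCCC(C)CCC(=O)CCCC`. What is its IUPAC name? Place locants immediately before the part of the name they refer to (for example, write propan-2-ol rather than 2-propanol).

The longest carbon chain that includes the carbonyl has 11 carbons, so the parent hydride is undecane.
The highest-priority functional group is a ketone (C=O on an internal carbon), so the name ends in -one.
The numbering direction is chosen so that numbering from this end puts the carbonyl group at C-5 rather than C-7.
That gives the carbonyl at C-5; a methyl group at C-8.
Putting it together: 8-methylundecan-5-one.

8-methylundecan-5-one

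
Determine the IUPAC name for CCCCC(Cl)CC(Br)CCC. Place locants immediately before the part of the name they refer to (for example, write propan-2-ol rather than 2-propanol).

4-bromo-6-chlorodecane

The longest carbon chain is 10 atoms: the parent is decane.
Number the chain so that the substituent locant set {4,6} is lower than {5,7} at the first point of difference.
That gives a bromo group at C-4; a chloro group at C-6.
Prefixes are listed alphabetically: bromo, chloro.
Assembling the pieces gives 4-bromo-6-chlorodecane.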